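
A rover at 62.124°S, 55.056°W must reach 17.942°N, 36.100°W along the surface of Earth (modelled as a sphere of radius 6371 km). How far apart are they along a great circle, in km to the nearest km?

9059 km

Let φ₁ = -1.0843 rad, φ₂ = 0.3131 rad, and Δλ = 0.3308 rad.
cos c = sin φ₁ sin φ₂ + cos φ₁ cos φ₂ cos Δλ = (-0.8840)(0.3081) + (0.4676)(0.9514)(0.9458) = 0.14839,
so c = arccos(0.14839) = 1.42186 rad.
Distance = R·c = 6371 × 1.4219 ≈ 9059 km.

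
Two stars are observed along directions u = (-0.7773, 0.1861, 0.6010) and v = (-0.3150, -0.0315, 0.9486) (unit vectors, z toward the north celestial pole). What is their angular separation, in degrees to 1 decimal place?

36.0°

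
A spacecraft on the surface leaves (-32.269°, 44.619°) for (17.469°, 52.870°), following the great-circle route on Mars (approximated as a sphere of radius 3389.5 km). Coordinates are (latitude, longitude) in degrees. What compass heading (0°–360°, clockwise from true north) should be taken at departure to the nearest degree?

With φ₁ = -0.5632, φ₂ = 0.3049, Δλ = 0.1440 rad, the forward-azimuth formula gives
θ = atan2( sin Δλ cos φ₂ , cos φ₁ sin φ₂ − sin φ₁ cos φ₂ cos Δλ ) = atan2(0.1369, 0.7578) = 10.24°.
So the initial bearing is 10°.

10°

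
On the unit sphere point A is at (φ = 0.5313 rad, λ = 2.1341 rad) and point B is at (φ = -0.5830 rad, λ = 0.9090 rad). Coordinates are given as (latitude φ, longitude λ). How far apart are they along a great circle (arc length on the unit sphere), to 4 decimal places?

1.6058

Let φ₁ = 0.5313 rad, φ₂ = -0.5830 rad, and Δλ = -1.2251 rad.
cos c = sin φ₁ sin φ₂ + cos φ₁ cos φ₂ cos Δλ = (0.5067)(-0.5505) + (0.8621)(0.8348)(0.3389) = -0.03505,
so c = arccos(-0.03505) = 1.60585 rad.
On the unit sphere the arc length equals the central angle: 1.6058.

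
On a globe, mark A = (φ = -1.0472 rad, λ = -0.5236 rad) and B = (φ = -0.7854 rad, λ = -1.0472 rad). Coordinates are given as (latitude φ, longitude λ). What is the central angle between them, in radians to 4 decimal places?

Let φ₁ = -1.0472 rad, φ₂ = -0.7854 rad, and Δλ = -0.5236 rad.
Haversine: a = sin²(Δφ/2) + cos φ₁ cos φ₂ sin²(Δλ/2) = 0.0170 + (0.5000)(0.7071)(0.0670) = 0.04072.
Central angle c = 2·arcsin(√a) = 0.40638 rad.
So the angular separation is 0.4064 rad.

0.4064 rad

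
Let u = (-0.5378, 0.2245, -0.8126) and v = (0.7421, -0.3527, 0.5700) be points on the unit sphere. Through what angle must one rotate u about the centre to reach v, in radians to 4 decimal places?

2.7978 rad

u·v = -0.9415; |u| = 1.0000, |v| = 1.0000.
cos θ = (u·v)/(|u||v|) = -0.9415, so θ = 2.7978 rad.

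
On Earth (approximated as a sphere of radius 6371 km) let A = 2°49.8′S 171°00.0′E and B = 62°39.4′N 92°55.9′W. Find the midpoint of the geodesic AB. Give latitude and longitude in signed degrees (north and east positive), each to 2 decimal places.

38.51°, -163.33°

The central angle between A and B is δ = 1.6633 rad.
With f = 0.5, the slerp weights are sin((1−f)δ)/sin δ = 0.7422 and sin(fδ)/sin δ = 0.7422.
Weighted sum of the unit vectors: (0.7422)·(-0.9865,0.1562,-0.0494) + (0.7422)·(-0.0235,-0.4587,0.8883) = (-0.7496, -0.2245, 0.6226).
Converting back: φ = atan2(z, √(x²+y²)) = 38.51°, λ = atan2(y, x) = -163.33°.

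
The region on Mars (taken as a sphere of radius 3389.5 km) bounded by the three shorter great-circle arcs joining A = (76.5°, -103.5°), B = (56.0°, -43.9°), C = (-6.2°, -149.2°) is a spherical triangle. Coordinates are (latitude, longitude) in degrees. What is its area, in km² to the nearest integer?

Side lengths (central angles): a = 1.8093, b = 1.5137, c = 0.5111 rad; semiperimeter s = 1.9171.
By l'Huilier's theorem, tan(E/4) = √[tan(s/2) tan((s−a)/2) tan((s−b)/2) tan((s−c)/2)], giving spherical excess E = 0.4594 rad.
Area = E·R² = 0.4594 × (3389.5)² ≈ 5277717 km².

5277717 km²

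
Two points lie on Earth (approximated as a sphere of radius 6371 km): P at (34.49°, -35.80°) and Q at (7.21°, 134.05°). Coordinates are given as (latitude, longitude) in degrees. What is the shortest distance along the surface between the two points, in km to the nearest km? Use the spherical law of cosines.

15257 km

Let φ₁ = 0.6020 rad, φ₂ = 0.1258 rad, and Δλ = 2.9644 rad.
cos c = sin φ₁ sin φ₂ + cos φ₁ cos φ₂ cos Δλ = (0.5663)(0.1255) + (0.8242)(0.9921)(-0.9843) = -0.73384,
so c = arccos(-0.73384) = 2.39476 rad.
Distance = R·c = 6371 × 2.3948 ≈ 15257 km.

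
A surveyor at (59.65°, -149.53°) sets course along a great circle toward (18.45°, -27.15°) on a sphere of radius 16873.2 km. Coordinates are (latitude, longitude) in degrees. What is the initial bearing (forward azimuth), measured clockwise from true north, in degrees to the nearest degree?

Δλ = 122.380° = 2.1359 rad.
y = sin Δλ · cos φ₂ = (0.8445)(0.9486) = 0.8011
x = cos φ₁ sin φ₂ − sin φ₁ cos φ₂ cos Δλ = (0.5053)(0.3165) − (0.8630)(0.9486)(-0.5355) = 0.5983
θ = atan2(y, x) = 53.25°, so the bearing is 53°.

53°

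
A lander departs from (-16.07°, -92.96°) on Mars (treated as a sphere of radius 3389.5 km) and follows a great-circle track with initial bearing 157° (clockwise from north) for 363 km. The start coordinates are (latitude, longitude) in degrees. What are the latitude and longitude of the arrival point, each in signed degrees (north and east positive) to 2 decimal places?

-21.70°, -90.38°

Angular distance δ = d/R = 363/3389.5 = 0.10710 rad; initial bearing θ = 2.7402 rad.
sin φ₂ = sin φ₁ cos δ + cos φ₁ sin δ cos θ = (-0.2768)(0.9943) + (0.9609)(0.1069)(-0.9205) = -0.3698, so φ₂ = -21.70°.
Δλ = atan2(sin θ sin δ cos φ₁, cos δ − sin φ₁ sin φ₂) = atan2(0.0401, 0.8919) = 2.576°.
λ₂ = -92.960° + 2.576° = -90.38°.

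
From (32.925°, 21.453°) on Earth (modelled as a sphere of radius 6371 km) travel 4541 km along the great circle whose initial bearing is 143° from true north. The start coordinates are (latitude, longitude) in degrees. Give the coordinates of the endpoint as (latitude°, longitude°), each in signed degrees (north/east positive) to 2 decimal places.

-1.56°, 44.64°

Angular distance δ = d/R = 4541/6371 = 0.71276 rad; initial bearing θ = 2.4958 rad.
sin φ₂ = sin φ₁ cos δ + cos φ₁ sin δ cos θ = (0.5435)(0.7566) + (0.8394)(0.6539)(-0.7986) = -0.0271, so φ₂ = -1.56°.
Δλ = atan2(sin θ sin δ cos φ₁, cos δ − sin φ₁ sin φ₂) = atan2(0.3303, 0.7713) = 23.184°.
λ₂ = 21.453° + 23.184° = 44.64°.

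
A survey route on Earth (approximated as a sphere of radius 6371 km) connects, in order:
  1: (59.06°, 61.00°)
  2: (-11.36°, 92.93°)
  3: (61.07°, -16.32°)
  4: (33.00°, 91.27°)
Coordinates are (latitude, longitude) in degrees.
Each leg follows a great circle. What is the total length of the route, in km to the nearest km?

28183 km

Leg 1→2: central angle 1.3090 rad, distance 8339.4 km.
Leg 2→3: central angle 1.9058 rad, distance 12141.7 km.
Leg 3→4: central angle 1.2089 rad, distance 7701.8 km.
Total: 8339.4 + 12141.7 + 7701.8 ≈ 28183 km.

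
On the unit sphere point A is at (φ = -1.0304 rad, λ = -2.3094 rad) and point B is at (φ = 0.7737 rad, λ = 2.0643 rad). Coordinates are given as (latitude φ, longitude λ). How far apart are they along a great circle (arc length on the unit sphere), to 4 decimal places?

In radians: φ₁ = -1.0304, φ₂ = 0.7737, Δλ = -109.405° = -1.9095 rad.
Haversine: a = sin²(Δφ/2) + cos φ₁ cos φ₂ sin²(Δλ/2) = 0.6156 + (0.5145)(0.7153)(0.6661) = 0.86074.
Central angle c = 2·arcsin(√a) = 2.37675 rad.
On the unit sphere the arc length equals the central angle: 2.3767.

2.3767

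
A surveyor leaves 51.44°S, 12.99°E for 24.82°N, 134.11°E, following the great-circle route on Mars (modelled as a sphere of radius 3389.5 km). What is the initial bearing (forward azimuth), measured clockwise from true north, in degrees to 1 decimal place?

97.7°

Δλ = 121.120° = 2.1139 rad.
y = sin Δλ · cos φ₂ = (0.8561)(0.9076) = 0.7770
x = cos φ₁ sin φ₂ − sin φ₁ cos φ₂ cos Δλ = (0.6233)(0.4198) − (-0.7820)(0.9076)(-0.5168) = -0.1052
θ = atan2(y, x) = 97.71°, so the bearing is 97.7°.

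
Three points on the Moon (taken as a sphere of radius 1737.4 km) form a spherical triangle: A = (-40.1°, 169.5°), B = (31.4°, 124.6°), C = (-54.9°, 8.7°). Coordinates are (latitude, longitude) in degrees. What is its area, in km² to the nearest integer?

5367766 km²

Side lengths (central angles): a = 2.2661, b = 1.4589, c = 1.4436 rad; semiperimeter s = 2.5843.
By l'Huilier's theorem, tan(E/4) = √[tan(s/2) tan((s−a)/2) tan((s−b)/2) tan((s−c)/2)], giving spherical excess E = 1.7783 rad.
Area = E·R² = 1.7783 × (1737.4)² ≈ 5367766 km².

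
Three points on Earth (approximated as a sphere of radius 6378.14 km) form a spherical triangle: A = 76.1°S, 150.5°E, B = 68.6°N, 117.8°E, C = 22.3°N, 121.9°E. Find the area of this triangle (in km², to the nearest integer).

Side lengths (central angles): a = 0.8093, b = 1.7449, c = 2.5500 rad; semiperimeter s = 2.5521.
By l'Huilier's theorem, tan(E/4) = √[tan(s/2) tan((s−a)/2) tan((s−b)/2) tan((s−c)/2)], giving spherical excess E = 0.1675 rad.
Area = E·R² = 0.1675 × (6378.14)² ≈ 6814904 km².

6814904 km²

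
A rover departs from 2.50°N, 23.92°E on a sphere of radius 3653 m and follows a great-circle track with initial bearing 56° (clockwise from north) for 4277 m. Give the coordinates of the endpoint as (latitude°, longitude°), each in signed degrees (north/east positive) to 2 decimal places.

Angular distance δ = d/R = 4277/3653 = 1.17082 rad; initial bearing θ = 0.9774 rad.
sin φ₂ = sin φ₁ cos δ + cos φ₁ sin δ cos θ = (0.0436)(0.3894) + (0.9990)(0.9211)(0.5592) = 0.5316, so φ₂ = 32.11°.
Δλ = atan2(sin θ sin δ cos φ₁, cos δ − sin φ₁ sin φ₂) = atan2(0.7629, 0.3662) = 64.357°.
λ₂ = 23.920° + 64.357° = 88.28°.

32.11°, 88.28°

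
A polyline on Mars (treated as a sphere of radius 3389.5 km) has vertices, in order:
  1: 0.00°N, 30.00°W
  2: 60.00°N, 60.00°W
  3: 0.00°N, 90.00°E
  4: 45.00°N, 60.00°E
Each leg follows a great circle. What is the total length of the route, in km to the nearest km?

Leg 1→2: central angle 1.1230 rad, distance 3806.3 km.
Leg 2→3: central angle 2.0186 rad, distance 6842.1 km.
Leg 3→4: central angle 0.9117 rad, distance 3090.3 km.
Total: 3806.3 + 6842.1 + 3090.3 ≈ 13739 km.

13739 km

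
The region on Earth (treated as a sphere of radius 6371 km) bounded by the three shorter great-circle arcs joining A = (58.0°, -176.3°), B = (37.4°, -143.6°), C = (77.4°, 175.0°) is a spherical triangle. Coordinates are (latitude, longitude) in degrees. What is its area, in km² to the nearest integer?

Side lengths (central angles): a = 0.7630, b = 0.3426, c = 0.5169 rad; semiperimeter s = 0.8113.
By l'Huilier's theorem, tan(E/4) = √[tan(s/2) tan((s−a)/2) tan((s−b)/2) tan((s−c)/2)], giving spherical excess E = 0.0766 rad.
Area = E·R² = 0.0766 × (6371)² ≈ 3108364 km².

3108364 km²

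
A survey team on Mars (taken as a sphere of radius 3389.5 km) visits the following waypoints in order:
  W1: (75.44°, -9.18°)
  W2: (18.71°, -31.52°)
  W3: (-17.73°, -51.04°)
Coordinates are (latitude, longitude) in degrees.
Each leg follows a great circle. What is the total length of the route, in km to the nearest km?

Leg W1→W2: central angle 1.0114 rad, distance 3428.0 km.
Leg W2→W3: central angle 0.7188 rad, distance 2436.2 km.
Total: 3428.0 + 2436.2 ≈ 5864 km.

5864 km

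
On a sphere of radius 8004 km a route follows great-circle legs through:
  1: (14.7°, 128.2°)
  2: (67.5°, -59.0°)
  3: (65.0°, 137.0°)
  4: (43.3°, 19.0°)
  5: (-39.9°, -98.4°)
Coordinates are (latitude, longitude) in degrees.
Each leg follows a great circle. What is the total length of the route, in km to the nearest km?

Leg 1→2: central angle 1.7040 rad, distance 13638.7 km.
Leg 2→3: central angle 0.8205 rad, distance 6567.3 km.
Leg 3→4: central angle 1.0734 rad, distance 8591.2 km.
Leg 4→5: central angle 2.3418 rad, distance 18743.8 km.
Total: 13638.7 + 6567.3 + 8591.2 + 18743.8 ≈ 47541 km.

47541 km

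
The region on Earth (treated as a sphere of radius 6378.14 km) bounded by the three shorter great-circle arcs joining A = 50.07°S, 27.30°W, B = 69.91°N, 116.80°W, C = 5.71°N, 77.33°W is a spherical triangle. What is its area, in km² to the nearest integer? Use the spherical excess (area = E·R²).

Side lengths (central angles): a = 1.2054, b = 1.2303, c = 2.3721 rad; semiperimeter s = 2.4039.
By l'Huilier's theorem, tan(E/4) = √[tan(s/2) tan((s−a)/2) tan((s−b)/2) tan((s−c)/2)], giving spherical excess E = 0.5435 rad.
Area = E·R² = 0.5435 × (6378.14)² ≈ 22110977 km².

22110977 km²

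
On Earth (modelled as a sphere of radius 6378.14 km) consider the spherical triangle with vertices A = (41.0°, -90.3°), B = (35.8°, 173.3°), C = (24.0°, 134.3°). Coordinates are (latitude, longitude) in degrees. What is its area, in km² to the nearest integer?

Side lengths (central angles): a = 0.6202, b = 1.7968, c = 1.2498 rad; semiperimeter s = 1.8334.
By l'Huilier's theorem, tan(E/4) = √[tan(s/2) tan((s−a)/2) tan((s−b)/2) tan((s−c)/2)], giving spherical excess E = 0.2817 rad.
Area = E·R² = 0.2817 × (6378.14)² ≈ 11460318 km².

11460318 km²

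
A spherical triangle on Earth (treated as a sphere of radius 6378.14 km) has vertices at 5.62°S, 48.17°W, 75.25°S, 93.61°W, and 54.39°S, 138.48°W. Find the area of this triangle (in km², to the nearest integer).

14493434 km²

Side lengths (central angles): a = 0.4707, b = 1.4942, c = 1.2948 rad; semiperimeter s = 1.6299.
By l'Huilier's theorem, tan(E/4) = √[tan(s/2) tan((s−a)/2) tan((s−b)/2) tan((s−c)/2)], giving spherical excess E = 0.3563 rad.
Area = E·R² = 0.3563 × (6378.14)² ≈ 14493434 km².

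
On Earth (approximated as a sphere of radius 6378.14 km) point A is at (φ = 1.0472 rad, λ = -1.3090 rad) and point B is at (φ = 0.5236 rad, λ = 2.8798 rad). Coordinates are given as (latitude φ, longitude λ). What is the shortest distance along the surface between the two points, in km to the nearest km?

8627 km

Let φ₁ = 1.0472 rad, φ₂ = 0.5236 rad, and Δλ = -2.0944 rad.
cos c = sin φ₁ sin φ₂ + cos φ₁ cos φ₂ cos Δλ = (0.8660)(0.5000) + (0.5000)(0.8660)(-0.5000) = 0.21651,
so c = arccos(0.21651) = 1.35256 rad.
Distance = R·c = 6378.14 × 1.3526 ≈ 8627 km.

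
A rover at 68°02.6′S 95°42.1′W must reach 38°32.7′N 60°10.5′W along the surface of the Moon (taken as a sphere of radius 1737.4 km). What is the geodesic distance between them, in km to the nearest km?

3332 km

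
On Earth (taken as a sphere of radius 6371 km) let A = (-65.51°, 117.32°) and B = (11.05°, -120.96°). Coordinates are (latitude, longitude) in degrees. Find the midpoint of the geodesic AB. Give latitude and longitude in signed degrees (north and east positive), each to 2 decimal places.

The central angle between A and B is δ = 1.9696 rad.
With f = 0.5, the slerp weights are sin((1−f)δ)/sin δ = 0.9041 and sin(fδ)/sin δ = 0.9041.
Weighted sum of the unit vectors: (0.9041)·(-0.1903,0.3683,-0.9100) + (0.9041)·(-0.5049,-0.8416,0.1917) = (-0.6285, -0.4279, -0.6495).
Converting back: φ = atan2(z, √(x²+y²)) = -40.50°, λ = atan2(y, x) = -145.75°.

-40.50°, -145.75°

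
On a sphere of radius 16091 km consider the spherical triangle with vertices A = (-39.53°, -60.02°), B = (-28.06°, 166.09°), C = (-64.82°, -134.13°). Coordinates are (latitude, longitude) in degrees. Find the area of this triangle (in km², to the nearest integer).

21835801 km²

Side lengths (central angles): a = 0.9088, b = 0.8422, c = 1.7441 rad; semiperimeter s = 1.7476.
By l'Huilier's theorem, tan(E/4) = √[tan(s/2) tan((s−a)/2) tan((s−b)/2) tan((s−c)/2)], giving spherical excess E = 0.0843 rad.
Area = E·R² = 0.0843 × (16091)² ≈ 21835801 km².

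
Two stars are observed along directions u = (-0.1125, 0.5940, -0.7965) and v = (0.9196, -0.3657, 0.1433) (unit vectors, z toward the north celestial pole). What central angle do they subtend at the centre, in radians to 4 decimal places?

2.0207 rad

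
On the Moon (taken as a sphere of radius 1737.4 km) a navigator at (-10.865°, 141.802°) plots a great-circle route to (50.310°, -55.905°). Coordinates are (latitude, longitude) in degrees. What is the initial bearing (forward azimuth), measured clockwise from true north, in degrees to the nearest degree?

17°

With φ₁ = -0.1896, φ₂ = 0.8781, Δλ = 2.8325 rad, the forward-azimuth formula gives
θ = atan2( sin Δλ cos φ₂ , cos φ₁ sin φ₂ − sin φ₁ cos φ₂ cos Δλ ) = atan2(0.1942, 0.6410) = 16.86°.
So the initial bearing is 17°.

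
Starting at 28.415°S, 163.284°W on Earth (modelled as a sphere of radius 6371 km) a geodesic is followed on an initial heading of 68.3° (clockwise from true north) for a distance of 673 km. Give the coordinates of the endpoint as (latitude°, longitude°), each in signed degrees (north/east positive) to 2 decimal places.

Angular distance δ = d/R = 673/6371 = 0.10563 rad; initial bearing θ = 1.1921 rad.
sin φ₂ = sin φ₁ cos δ + cos φ₁ sin δ cos θ = (-0.4759)(0.9944) + (0.8795)(0.1054)(0.3697) = -0.4389, so φ₂ = -26.03°.
Δλ = atan2(sin θ sin δ cos φ₁, cos δ − sin φ₁ sin φ₂) = atan2(0.0862, 0.7856) = 6.259°.
λ₂ = -163.284° + 6.259° = -157.02°.

-26.03°, -157.02°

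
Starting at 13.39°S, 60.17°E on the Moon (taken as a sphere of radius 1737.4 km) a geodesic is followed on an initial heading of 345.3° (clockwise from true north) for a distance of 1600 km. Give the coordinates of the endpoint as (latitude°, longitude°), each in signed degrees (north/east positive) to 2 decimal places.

37.52°, 45.41°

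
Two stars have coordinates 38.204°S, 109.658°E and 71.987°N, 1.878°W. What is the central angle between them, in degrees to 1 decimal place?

132.6°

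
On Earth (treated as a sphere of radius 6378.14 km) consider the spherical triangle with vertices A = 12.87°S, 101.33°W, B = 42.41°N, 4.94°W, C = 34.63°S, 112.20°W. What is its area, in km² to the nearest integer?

Side lengths (central angles): a = 2.1694, b = 0.4169, c = 1.8032 rad; semiperimeter s = 2.1948.
By l'Huilier's theorem, tan(E/4) = √[tan(s/2) tan((s−a)/2) tan((s−b)/2) tan((s−c)/2)], giving spherical excess E = 0.3103 rad.
Area = E·R² = 0.3103 × (6378.14)² ≈ 12622594 km².

12622594 km²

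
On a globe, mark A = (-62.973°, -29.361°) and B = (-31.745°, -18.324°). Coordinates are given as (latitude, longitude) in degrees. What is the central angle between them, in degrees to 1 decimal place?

Let φ₁ = -1.0991 rad, φ₂ = -0.5541 rad, and Δλ = 0.1926 rad.
cos c = sin φ₁ sin φ₂ + cos φ₁ cos φ₂ cos Δλ = (-0.8908)(-0.5261) + (0.4544)(0.8504)(0.9815) = 0.84796,
so c = arccos(0.84796) = 0.55866 rad.
So the angular separation is 32.0°.

32.0°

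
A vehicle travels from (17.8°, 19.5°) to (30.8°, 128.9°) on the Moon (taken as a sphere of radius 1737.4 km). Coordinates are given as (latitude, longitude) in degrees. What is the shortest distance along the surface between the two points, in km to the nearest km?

2930 km

In radians: φ₁ = 0.3107, φ₂ = 0.5376, Δλ = 109.400° = 1.9094 rad.
cos c = sin φ₁ sin φ₂ + cos φ₁ cos φ₂ cos Δλ = (0.3057)(0.5120) + (0.9521)(0.8590)(-0.3322) = -0.11513,
so c = arccos(-0.11513) = 1.68618 rad.
Distance = R·c = 1737.4 × 1.6862 ≈ 2930 km.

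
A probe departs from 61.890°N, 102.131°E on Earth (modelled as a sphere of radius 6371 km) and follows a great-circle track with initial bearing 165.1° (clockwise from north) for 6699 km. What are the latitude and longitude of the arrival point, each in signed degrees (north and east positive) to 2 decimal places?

2.43°, 115.04°

Angular distance δ = d/R = 6699/6371 = 1.05148 rad; initial bearing θ = 2.8815 rad.
sin φ₂ = sin φ₁ cos δ + cos φ₁ sin δ cos θ = (0.8820)(0.4963) + (0.4712)(0.8682)(-0.9664) = 0.0425, so φ₂ = 2.43°.
Δλ = atan2(sin θ sin δ cos φ₁, cos δ − sin φ₁ sin φ₂) = atan2(0.1052, 0.4588) = 12.911°.
λ₂ = 102.131° + 12.911° = 115.04°.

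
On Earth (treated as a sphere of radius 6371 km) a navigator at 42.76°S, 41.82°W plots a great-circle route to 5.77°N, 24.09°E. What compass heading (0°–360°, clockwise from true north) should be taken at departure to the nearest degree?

With φ₁ = -0.7463, φ₂ = 0.1007, Δλ = 1.1503 rad, the forward-azimuth formula gives
θ = atan2( sin Δλ cos φ₂ , cos φ₁ sin φ₂ − sin φ₁ cos φ₂ cos Δλ ) = atan2(0.9083, 0.3495) = 68.95°.
So the initial bearing is 69°.

69°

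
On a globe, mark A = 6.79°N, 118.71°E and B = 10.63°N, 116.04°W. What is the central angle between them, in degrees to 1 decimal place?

Let φ₁ = 0.1185 rad, φ₂ = 0.1855 rad, and Δλ = 2.1860 rad.
cos c = sin φ₁ sin φ₂ + cos φ₁ cos φ₂ cos Δλ = (0.1182)(0.1845) + (0.9930)(0.9828)(-0.5771) = -0.54145,
so c = arccos(-0.54145) = 2.14296 rad.
So the angular separation is 122.8°.

122.8°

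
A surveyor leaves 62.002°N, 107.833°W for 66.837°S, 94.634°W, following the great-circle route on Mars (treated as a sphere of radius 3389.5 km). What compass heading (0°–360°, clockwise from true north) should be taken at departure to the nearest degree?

173°

With φ₁ = 1.0821, φ₂ = -1.1665, Δλ = 0.2304 rad, the forward-azimuth formula gives
θ = atan2( sin Δλ cos φ₂ , cos φ₁ sin φ₂ − sin φ₁ cos φ₂ cos Δλ ) = atan2(0.0898, -0.7697) = 173.34°.
So the initial bearing is 173°.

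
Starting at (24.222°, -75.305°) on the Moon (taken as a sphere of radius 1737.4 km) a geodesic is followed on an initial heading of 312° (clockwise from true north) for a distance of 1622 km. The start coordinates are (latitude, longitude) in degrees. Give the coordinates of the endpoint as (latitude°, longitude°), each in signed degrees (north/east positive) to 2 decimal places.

47.27°, -136.98°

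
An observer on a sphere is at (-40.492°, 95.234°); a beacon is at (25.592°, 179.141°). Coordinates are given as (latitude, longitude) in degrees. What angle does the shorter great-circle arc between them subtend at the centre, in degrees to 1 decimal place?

102.0°

Let φ₁ = -0.7067 rad, φ₂ = 0.4467 rad, and Δλ = 1.4645 rad.
cos c = sin φ₁ sin φ₂ + cos φ₁ cos φ₂ cos Δλ = (-0.6493)(0.4320) + (0.7605)(0.9019)(0.1061) = -0.20769,
so c = arccos(-0.20769) = 1.78001 rad.
So the angular separation is 102.0°.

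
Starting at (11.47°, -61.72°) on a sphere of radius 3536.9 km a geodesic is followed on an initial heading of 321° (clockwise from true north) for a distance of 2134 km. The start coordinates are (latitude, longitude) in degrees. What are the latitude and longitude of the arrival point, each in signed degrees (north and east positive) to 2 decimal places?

Angular distance δ = d/R = 2134/3536.9 = 0.60335 rad; initial bearing θ = 5.6025 rad.
sin φ₂ = sin φ₁ cos δ + cos φ₁ sin δ cos θ = (0.1989)(0.8234) + (0.9800)(0.5674)(0.7771) = 0.5959, so φ₂ = 36.58°.
Δλ = atan2(sin θ sin δ cos φ₁, cos δ − sin φ₁ sin φ₂) = atan2(-0.3499, 0.7049) = -26.401°.
λ₂ = -61.720° − 26.401° = -88.12°.

36.58°, -88.12°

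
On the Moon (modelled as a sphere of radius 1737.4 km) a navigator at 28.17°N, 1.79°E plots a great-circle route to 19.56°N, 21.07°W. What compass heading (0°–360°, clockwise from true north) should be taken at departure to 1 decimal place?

Δλ = -22.860° = -0.3990 rad.
y = sin Δλ · cos φ₂ = (-0.3885)(0.9423) = -0.3661
x = cos φ₁ sin φ₂ − sin φ₁ cos φ₂ cos Δλ = (0.8816)(0.3348) − (0.4721)(0.9423)(0.9215) = -0.1148
θ = atan2(y, x) = -107.41°; adding 360° gives 252.6°.

252.6°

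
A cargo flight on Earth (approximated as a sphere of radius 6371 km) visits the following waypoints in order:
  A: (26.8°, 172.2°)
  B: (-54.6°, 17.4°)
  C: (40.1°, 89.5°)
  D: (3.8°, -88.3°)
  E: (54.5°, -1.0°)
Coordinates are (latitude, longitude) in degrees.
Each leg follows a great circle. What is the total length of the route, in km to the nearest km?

Leg A→B: central angle 2.5596 rad, distance 16307.2 km.
Leg B→C: central angle 1.9702 rad, distance 12552.0 km.
Leg C→D: central angle 2.3746 rad, distance 15128.5 km.
Leg D→E: central angle 1.4895 rad, distance 9489.3 km.
Total: 16307.2 + 12552.0 + 15128.5 + 9489.3 ≈ 53477 km.

53477 km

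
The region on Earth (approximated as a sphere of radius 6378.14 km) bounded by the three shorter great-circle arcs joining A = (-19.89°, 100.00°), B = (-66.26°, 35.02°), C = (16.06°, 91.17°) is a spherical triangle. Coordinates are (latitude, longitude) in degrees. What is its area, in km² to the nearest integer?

11981802 km²

Side lengths (central angles): a = 1.6085, b = 0.6455, c = 1.0798 rad; semiperimeter s = 1.6669.
By l'Huilier's theorem, tan(E/4) = √[tan(s/2) tan((s−a)/2) tan((s−b)/2) tan((s−c)/2)], giving spherical excess E = 0.2945 rad.
Area = E·R² = 0.2945 × (6378.14)² ≈ 11981802 km².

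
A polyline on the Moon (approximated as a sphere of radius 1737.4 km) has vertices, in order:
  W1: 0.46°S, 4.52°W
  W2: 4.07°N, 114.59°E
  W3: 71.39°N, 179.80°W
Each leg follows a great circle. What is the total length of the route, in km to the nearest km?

5992 km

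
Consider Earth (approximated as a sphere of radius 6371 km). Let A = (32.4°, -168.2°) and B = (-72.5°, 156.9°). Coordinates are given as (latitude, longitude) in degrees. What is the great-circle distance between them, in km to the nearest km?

11967 km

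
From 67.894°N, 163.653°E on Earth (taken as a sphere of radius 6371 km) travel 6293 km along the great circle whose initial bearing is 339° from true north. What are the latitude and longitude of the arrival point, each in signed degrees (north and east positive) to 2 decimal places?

Angular distance δ = d/R = 6293/6371 = 0.98776 rad; initial bearing θ = 5.9167 rad.
sin φ₂ = sin φ₁ cos δ + cos φ₁ sin δ cos θ = (0.9265)(0.5506) + (0.3763)(0.8348)(0.9336) = 0.8034, so φ₂ = 53.45°.
Δλ = atan2(sin θ sin δ cos φ₁, cos δ − sin φ₁ sin φ₂) = atan2(-0.1126, -0.1938) = -149.841°.
λ₂ = 163.653° − 149.841° = 13.81°.

53.45°, 13.81°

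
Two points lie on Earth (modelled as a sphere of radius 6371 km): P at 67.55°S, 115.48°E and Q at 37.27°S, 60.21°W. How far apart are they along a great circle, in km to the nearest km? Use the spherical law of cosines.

8354 km

In radians: φ₁ = -1.1790, φ₂ = -0.6505, Δλ = -175.690° = -3.0664 rad.
cos c = sin φ₁ sin φ₂ + cos φ₁ cos φ₂ cos Δλ = (-0.9242)(-0.6056) + (0.3819)(0.7958)(-0.9972) = 0.25664,
so c = arccos(0.25664) = 1.31125 rad.
Distance = R·c = 6371 × 1.3112 ≈ 8354 km.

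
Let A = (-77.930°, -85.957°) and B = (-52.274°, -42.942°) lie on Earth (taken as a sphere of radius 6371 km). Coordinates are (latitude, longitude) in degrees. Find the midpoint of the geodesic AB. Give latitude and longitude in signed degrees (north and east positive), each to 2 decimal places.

The central angle between A and B is δ = 0.5216 rad.
With f = 0.5, the slerp weights are sin((1−f)δ)/sin δ = 0.5175 and sin(fδ)/sin δ = 0.5175.
Weighted sum of the unit vectors: (0.5175)·(0.0147,-0.2086,-0.9779) + (0.5175)·(0.4479,-0.4169,-0.7909) = (0.2394, -0.3237, -0.9154).
Converting back: φ = atan2(z, √(x²+y²)) = -66.26°, λ = atan2(y, x) = -53.51°.

-66.26°, -53.51°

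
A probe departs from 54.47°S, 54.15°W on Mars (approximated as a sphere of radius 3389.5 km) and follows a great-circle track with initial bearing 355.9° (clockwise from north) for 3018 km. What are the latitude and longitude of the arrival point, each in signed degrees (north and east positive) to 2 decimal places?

-3.52°, -57.34°

Angular distance δ = d/R = 3018/3389.5 = 0.89040 rad; initial bearing θ = 6.2116 rad.
sin φ₂ = sin φ₁ cos δ + cos φ₁ sin δ cos θ = (-0.8138)(0.6291) + (0.5811)(0.7773)(0.9974) = -0.0614, so φ₂ = -3.52°.
Δλ = atan2(sin θ sin δ cos φ₁, cos δ − sin φ₁ sin φ₂) = atan2(-0.0323, 0.5791) = -3.192°.
λ₂ = -54.150° − 3.192° = -57.34°.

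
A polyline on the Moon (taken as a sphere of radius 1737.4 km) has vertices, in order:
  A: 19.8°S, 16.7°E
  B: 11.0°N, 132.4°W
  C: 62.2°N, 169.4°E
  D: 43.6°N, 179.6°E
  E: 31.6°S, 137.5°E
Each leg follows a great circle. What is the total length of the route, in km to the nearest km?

9667 km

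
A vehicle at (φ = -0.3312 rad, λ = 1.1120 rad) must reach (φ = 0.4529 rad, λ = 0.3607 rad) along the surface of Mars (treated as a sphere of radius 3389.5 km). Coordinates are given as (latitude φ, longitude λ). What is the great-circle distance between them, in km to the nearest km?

3631 km

In radians: φ₁ = -0.3312, φ₂ = 0.4529, Δλ = -43.046° = -0.7513 rad.
cos c = sin φ₁ sin φ₂ + cos φ₁ cos φ₂ cos Δλ = (-0.3252)(0.4376) + (0.9457)(0.8992)(0.7308) = 0.47912,
so c = arccos(0.47912) = 1.07114 rad.
Distance = R·c = 3389.5 × 1.0711 ≈ 3631 km.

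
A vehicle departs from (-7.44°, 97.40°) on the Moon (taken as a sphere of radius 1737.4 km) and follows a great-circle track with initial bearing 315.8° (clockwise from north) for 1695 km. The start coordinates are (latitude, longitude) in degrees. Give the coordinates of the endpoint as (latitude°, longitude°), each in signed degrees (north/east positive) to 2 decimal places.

31.07°, 55.03°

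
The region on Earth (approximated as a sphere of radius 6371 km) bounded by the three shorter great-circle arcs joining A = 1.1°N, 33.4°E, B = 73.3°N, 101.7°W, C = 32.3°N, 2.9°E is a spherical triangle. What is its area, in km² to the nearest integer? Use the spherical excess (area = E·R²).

Side lengths (central angles): a = 1.1034, b = 0.7401, c = 1.7570 rad; semiperimeter s = 1.8002.
By l'Huilier's theorem, tan(E/4) = √[tan(s/2) tan((s−a)/2) tan((s−b)/2) tan((s−c)/2)], giving spherical excess E = 0.3040 rad.
Area = E·R² = 0.3040 × (6371)² ≈ 12339975 km².

12339975 km²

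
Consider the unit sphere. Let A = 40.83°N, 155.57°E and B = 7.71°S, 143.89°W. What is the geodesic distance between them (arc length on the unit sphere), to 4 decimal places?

1.2859

Let φ₁ = 0.7126 rad, φ₂ = -0.1346 rad, and Δλ = 1.0566 rad.
Haversine: a = sin²(Δφ/2) + cos φ₁ cos φ₂ sin²(Δλ/2) = 0.1690 + (0.7567)(0.9910)(0.2541) = 0.35947.
Central angle c = 2·arcsin(√a) = 1.28590 rad.
On the unit sphere the arc length equals the central angle: 1.2859.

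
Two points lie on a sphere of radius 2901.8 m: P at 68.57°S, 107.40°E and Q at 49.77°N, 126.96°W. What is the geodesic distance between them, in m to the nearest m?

7496 m

In radians: φ₁ = -1.1968, φ₂ = 0.8687, Δλ = 125.640° = 2.1928 rad.
cos c = sin φ₁ sin φ₂ + cos φ₁ cos φ₂ cos Δλ = (-0.9309)(0.7635) + (0.3654)(0.6459)(-0.5827) = -0.84818,
so c = arccos(-0.84818) = 2.58333 rad.
Distance = R·c = 2901.8 × 2.5833 ≈ 7496 m.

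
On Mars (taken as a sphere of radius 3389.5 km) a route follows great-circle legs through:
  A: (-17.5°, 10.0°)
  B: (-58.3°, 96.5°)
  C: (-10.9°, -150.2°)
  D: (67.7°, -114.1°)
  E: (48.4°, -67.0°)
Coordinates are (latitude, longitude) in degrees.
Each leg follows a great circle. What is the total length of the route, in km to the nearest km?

Leg A→B: central angle 1.2803 rad, distance 4339.5 km.
Leg B→C: central angle 1.6140 rad, distance 5470.7 km.
Leg C→D: central angle 1.4443 rad, distance 4895.6 km.
Leg D→E: central angle 0.5289 rad, distance 1792.7 km.
Total: 4339.5 + 5470.7 + 4895.6 + 1792.7 ≈ 16499 km.

16499 km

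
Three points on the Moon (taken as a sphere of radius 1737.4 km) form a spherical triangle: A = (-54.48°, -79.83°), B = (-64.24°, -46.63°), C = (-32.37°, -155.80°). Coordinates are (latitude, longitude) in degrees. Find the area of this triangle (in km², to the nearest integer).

464598 km²

Side lengths (central angles): a = 1.2008, b = 0.9828, c = 0.3353 rad; semiperimeter s = 1.2594.
By l'Huilier's theorem, tan(E/4) = √[tan(s/2) tan((s−a)/2) tan((s−b)/2) tan((s−c)/2)], giving spherical excess E = 0.1539 rad.
Area = E·R² = 0.1539 × (1737.4)² ≈ 464598 km².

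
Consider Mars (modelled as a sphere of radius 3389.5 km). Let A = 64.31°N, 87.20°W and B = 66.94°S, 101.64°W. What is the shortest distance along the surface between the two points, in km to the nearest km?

7789 km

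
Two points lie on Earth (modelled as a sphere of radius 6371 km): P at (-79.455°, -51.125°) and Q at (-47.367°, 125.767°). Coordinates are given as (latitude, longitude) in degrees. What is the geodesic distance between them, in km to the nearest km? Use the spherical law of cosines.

Let φ₁ = -1.3868 rad, φ₂ = -0.8267 rad, and Δλ = 3.0873 rad.
cos c = sin φ₁ sin φ₂ + cos φ₁ cos φ₂ cos Δλ = (-0.9831)(-0.7357) + (0.1830)(0.6773)(-0.9985) = 0.59951,
so c = arccos(0.59951) = 0.92790 rad.
Distance = R·c = 6371 × 0.9279 ≈ 5912 km.

5912 km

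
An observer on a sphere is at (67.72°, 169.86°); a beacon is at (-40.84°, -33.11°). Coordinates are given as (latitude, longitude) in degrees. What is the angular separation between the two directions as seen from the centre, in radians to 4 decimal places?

2.6244 rad

In radians: φ₁ = 1.1819, φ₂ = -0.7128, Δλ = 157.030° = 2.7407 rad.
cos c = sin φ₁ sin φ₂ + cos φ₁ cos φ₂ cos Δλ = (0.9253)(-0.6539) + (0.3791)(0.7565)(-0.9207) = -0.86921,
so c = arccos(-0.86921) = 2.62440 rad.
So the angular separation is 2.6244 rad.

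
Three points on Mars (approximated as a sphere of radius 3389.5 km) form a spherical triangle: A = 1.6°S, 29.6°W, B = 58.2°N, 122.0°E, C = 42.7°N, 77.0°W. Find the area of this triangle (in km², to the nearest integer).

Side lengths (central angles): a = 1.3590, b = 1.0721, c = 2.0795 rad; semiperimeter s = 2.2553.
By l'Huilier's theorem, tan(E/4) = √[tan(s/2) tan((s−a)/2) tan((s−b)/2) tan((s−c)/2)], giving spherical excess E = 0.9606 rad.
Area = E·R² = 0.9606 × (3389.5)² ≈ 11036582 km².

11036582 km²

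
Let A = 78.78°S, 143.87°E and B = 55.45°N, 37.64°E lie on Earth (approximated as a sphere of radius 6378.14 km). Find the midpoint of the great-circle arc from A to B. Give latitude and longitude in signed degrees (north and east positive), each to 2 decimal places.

The central angle between A and B is δ = 2.5657 rad.
With f = 0.5, the slerp weights are sin((1−f)δ)/sin δ = 1.7608 and sin(fδ)/sin δ = 1.7608.
Weighted sum of the unit vectors: (1.7608)·(-0.1572,0.1147,-0.9809) + (1.7608)·(0.4491,0.3463,0.8236) = (0.5140, 0.8119, -0.2769).
Converting back: φ = atan2(z, √(x²+y²)) = -16.08°, λ = atan2(y, x) = 57.66°.

-16.08°, 57.66°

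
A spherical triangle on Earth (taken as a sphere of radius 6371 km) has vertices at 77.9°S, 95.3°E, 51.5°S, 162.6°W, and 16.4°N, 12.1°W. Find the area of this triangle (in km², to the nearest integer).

44331888 km²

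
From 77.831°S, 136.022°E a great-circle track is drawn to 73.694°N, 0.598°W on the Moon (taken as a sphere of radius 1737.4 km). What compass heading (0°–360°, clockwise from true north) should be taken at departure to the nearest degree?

271°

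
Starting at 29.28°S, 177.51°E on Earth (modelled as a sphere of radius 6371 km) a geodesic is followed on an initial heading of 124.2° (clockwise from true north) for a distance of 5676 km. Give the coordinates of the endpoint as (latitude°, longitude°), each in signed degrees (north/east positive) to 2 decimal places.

-43.53°, -119.98°

Angular distance δ = d/R = 5676/6371 = 0.89091 rad; initial bearing θ = 2.1677 rad.
sin φ₂ = sin φ₁ cos δ + cos φ₁ sin δ cos θ = (-0.4891)(0.6287) + (0.8722)(0.7776)(-0.5621) = -0.6887, so φ₂ = -43.53°.
Δλ = atan2(sin θ sin δ cos φ₁, cos δ − sin φ₁ sin φ₂) = atan2(0.5610, 0.2919) = 62.515°.
λ₂ = 177.510° + 62.515° = 240.02° → -119.98° after wrapping to (−180°, 180°].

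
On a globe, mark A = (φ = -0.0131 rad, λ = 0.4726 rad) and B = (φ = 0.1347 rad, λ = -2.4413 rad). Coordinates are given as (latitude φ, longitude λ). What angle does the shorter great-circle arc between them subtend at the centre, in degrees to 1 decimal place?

165.2°

Let φ₁ = -0.0131 rad, φ₂ = 0.1347 rad, and Δλ = -2.9139 rad.
Haversine: a = sin²(Δφ/2) + cos φ₁ cos φ₂ sin²(Δλ/2) = 0.0055 + (0.9999)(0.9909)(0.9871) = 0.98352.
Central angle c = 2·arcsin(√a) = 2.88414 rad.
So the angular separation is 165.2°.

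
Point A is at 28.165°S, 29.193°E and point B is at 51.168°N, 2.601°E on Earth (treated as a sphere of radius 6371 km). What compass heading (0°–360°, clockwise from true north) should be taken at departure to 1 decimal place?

With φ₁ = -0.4916, φ₂ = 0.8931, Δλ = -0.4641 rad, the forward-azimuth formula gives
θ = atan2( sin Δλ cos φ₂ , cos φ₁ sin φ₂ − sin φ₁ cos φ₂ cos Δλ ) = atan2(-0.2807, 0.9514) = -16.44°.
Adding 360° brings this into [0°, 360°): 343.6°.

343.6°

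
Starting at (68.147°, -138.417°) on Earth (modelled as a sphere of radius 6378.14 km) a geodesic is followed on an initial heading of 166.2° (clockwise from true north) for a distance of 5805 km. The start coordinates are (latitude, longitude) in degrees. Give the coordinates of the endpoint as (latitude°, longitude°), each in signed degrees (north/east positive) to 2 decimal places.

16.51°, -127.09°

Angular distance δ = d/R = 5805/6378.14 = 0.91014 rad; initial bearing θ = 2.9007 rad.
sin φ₂ = sin φ₁ cos δ + cos φ₁ sin δ cos θ = (0.9281)(0.6136) + (0.3722)(0.7896)(-0.9711) = 0.2841, so φ₂ = 16.51°.
Δλ = atan2(sin θ sin δ cos φ₁, cos δ − sin φ₁ sin φ₂) = atan2(0.0701, 0.3499) = 11.329°.
λ₂ = -138.417° + 11.329° = -127.09°.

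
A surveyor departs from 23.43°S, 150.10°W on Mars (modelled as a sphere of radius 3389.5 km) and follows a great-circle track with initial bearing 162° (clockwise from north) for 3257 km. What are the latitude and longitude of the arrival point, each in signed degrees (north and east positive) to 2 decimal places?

-70.57°, -100.50°

Angular distance δ = d/R = 3257/3389.5 = 0.96091 rad; initial bearing θ = 2.8274 rad.
sin φ₂ = sin φ₁ cos δ + cos φ₁ sin δ cos θ = (-0.3976)(0.5728) + (0.9175)(0.8197)(-0.9511) = -0.9431, so φ₂ = -70.57°.
Δλ = atan2(sin θ sin δ cos φ₁, cos δ − sin φ₁ sin φ₂) = atan2(0.2324, 0.1978) = 49.603°.
λ₂ = -150.100° + 49.603° = -100.50°.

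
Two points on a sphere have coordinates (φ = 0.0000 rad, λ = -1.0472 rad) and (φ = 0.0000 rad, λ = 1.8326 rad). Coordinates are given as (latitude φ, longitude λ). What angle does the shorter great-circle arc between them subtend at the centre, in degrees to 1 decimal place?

165.0°

Let φ₁ = 0.0000 rad, φ₂ = 0.0000 rad, and Δλ = 2.8798 rad.
Haversine: a = sin²(Δφ/2) + cos φ₁ cos φ₂ sin²(Δλ/2) = 0.0000 + (1.0000)(1.0000)(0.9830) = 0.98296.
Central angle c = 2·arcsin(√a) = 2.87980 rad.
So the angular separation is 165.0°.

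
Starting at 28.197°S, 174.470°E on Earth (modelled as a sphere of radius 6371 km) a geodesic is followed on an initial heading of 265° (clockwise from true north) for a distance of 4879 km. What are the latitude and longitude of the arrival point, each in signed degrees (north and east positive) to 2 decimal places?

-23.19°, 125.78°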